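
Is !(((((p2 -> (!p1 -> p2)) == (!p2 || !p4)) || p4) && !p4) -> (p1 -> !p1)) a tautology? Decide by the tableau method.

Not valid

Assume the negation and expand:
Initial set: {!!(((((p2 -> (!p1 -> p2)) == (!p2 || !p4)) || p4) && !p4) -> (p1 -> !p1))}.
!!(((((p2 -> (!p1 -> p2)) == (!p2 || !p4)) || p4) && !p4) -> (p1 -> !p1)): β-rule — branch into !((((p2 -> (!p1 -> p2)) == (!p2 || !p4)) || p4) && !p4)  //  (p1 -> !p1).
  branch 1 (add !((((p2 -> (!p1 -> p2)) == (!p2 || !p4)) || p4) && !p4)):
    !((((p2 -> (!p1 -> p2)) == (!p2 || !p4)) || p4) && !p4): β-rule — branch into !(((p2 -> (!p1 -> p2)) == (!p2 || !p4)) || p4)  //  !!p4.
      branch 1.1 (add !(((p2 -> (!p1 -> p2)) == (!p2 || !p4)) || p4)):
        !(((p2 -> (!p1 -> p2)) == (!p2 || !p4)) || p4): α-rule — add !((p2 -> (!p1 -> p2)) == (!p2 || !p4)), !p4.
        !((p2 -> (!p1 -> p2)) == (!p2 || !p4)): β-rule — branch into (p2 -> (!p1 -> p2)), !(!p2 || !p4)  //  !(p2 -> (!p1 -> p2)), (!p2 || !p4).
          branch 1.1.1 (add (p2 -> (!p1 -> p2)), !(!p2 || !p4)):
            !(!p2 || !p4): α-rule — add !!p2, !!p4.
            × closes — contains both p4 and !p4.
          branch 1.1.2 (add !(p2 -> (!p1 -> p2)), (!p2 || !p4)):
            !(p2 -> (!p1 -> p2)): α-rule — add p2, !(!p1 -> p2).
            !(!p1 -> p2): α-rule — add !p1, !p2.
            × closes — contains both p2 and !p2.
      branch 1.2 (add !!p4):
        ○ open, literals {p4=T}.
  branch 2 (add (p1 -> !p1)):
    (p1 -> !p1): β-rule — branch into !p1  //  !p1.
      branch 2.1 (add !p1):
        ○ open, literals {p1=F}.
      branch 2.2 (add !p1):
        ○ open, literals {p1=F}.
2 branches closed, 3 open.
An open branch gives a countermodel: p4=T (unmentioned atoms arbitrary); under it the original formula is false.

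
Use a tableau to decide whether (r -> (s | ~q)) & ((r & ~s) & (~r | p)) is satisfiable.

Initial set: {((r -> (s | ~q)) & ((r & ~s) & (~r | p)))}.
((r -> (s | ~q)) & ((r & ~s) & (~r | p))): α-rule — add (r -> (s | ~q)), ((r & ~s) & (~r | p)).
((r & ~s) & (~r | p)): α-rule — add (r & ~s), (~r | p).
(r & ~s): α-rule — add r, ~s.
(r -> (s | ~q)): β-rule — branch into ~r  //  (s | ~q).
  branch 1 (add ~r):
    × closes — contains both r and ~r.
  branch 2 (add (s | ~q)):
    (~r | p): β-rule — branch into ~r  //  p.
      branch 2.1 (add ~r):
        × closes — contains both r and ~r.
      branch 2.2 (add p):
        (s | ~q): β-rule — branch into s  //  ~q.
          branch 2.2.1 (add s):
            × closes — contains both s and ~s.
          branch 2.2.2 (add ~q):
            ○ open, literals {p=true, q=false, r=true, s=false}.
3 branches closed, 1 open.
An open branch gives a satisfying assignment: p=true, q=false, r=true, s=false.

Satisfiable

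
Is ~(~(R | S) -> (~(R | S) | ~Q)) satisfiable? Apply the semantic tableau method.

Initial set: {~(~(R | S) -> (~(R | S) | ~Q))}.
~(~(R | S) -> (~(R | S) | ~Q)): α-rule — add ~(R | S), ~(~(R | S) | ~Q).
~(R | S): α-rule — add ~R, ~S.
~(~(R | S) | ~Q): α-rule — add ~~(R | S), ~~Q.
~~(R | S): β-rule — branch into R  //  S.
  branch 1 (add R):
    × closes — contains both R and ~R.
  branch 2 (add S):
    × closes — contains both S and ~S.
All 2 branches close.
Every branch closed; the formula is unsatisfiable.

Unsatisfiable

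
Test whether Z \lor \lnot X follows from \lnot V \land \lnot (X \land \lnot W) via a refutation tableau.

No

Initial set: {(\lnot V \land \lnot (X \land \lnot W)); \lnot (Z \lor \lnot X)}.
(\lnot V \land \lnot (X \land \lnot W)): α-rule — add \lnot V, \lnot (X \land \lnot W).
\lnot (Z \lor \lnot X): α-rule — add \lnot Z, \lnot \lnot X.
\lnot (X \land \lnot W): β-rule — branch into \lnot X  //  \lnot \lnot W.
  branch 1 (add \lnot X):
    × closes — contains both X and \lnot X.
  branch 2 (add \lnot \lnot W):
    ○ open, literals {V=false, W=true, X=true, Z=false}.
1 branch closed, 1 open.
An open branch gives a countermodel: V=false, W=true, X=true, Z=false (unmentioned atoms arbitrary); the premises hold there but the conclusion fails.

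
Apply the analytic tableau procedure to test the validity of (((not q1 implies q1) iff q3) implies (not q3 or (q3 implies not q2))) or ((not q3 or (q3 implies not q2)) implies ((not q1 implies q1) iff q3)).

Valid

Assume the negation and expand:
Initial set: {not ((((not q1 implies q1) iff q3) implies (not q3 or (q3 implies not q2))) or ((not q3 or (q3 implies not q2)) implies ((not q1 implies q1) iff q3)))}.
not ((((not q1 implies q1) iff q3) implies (not q3 or (q3 implies not q2))) or ((not q3 or (q3 implies not q2)) implies ((not q1 implies q1) iff q3))): α-rule — add not (((not q1 implies q1) iff q3) implies (not q3 or (q3 implies not q2))), not ((not q3 or (q3 implies not q2)) implies ((not q1 implies q1) iff q3)).
not (((not q1 implies q1) iff q3) implies (not q3 or (q3 implies not q2))): α-rule — add ((not q1 implies q1) iff q3), not (not q3 or (q3 implies not q2)).
not ((not q3 or (q3 implies not q2)) implies ((not q1 implies q1) iff q3)): α-rule — add (not q3 or (q3 implies not q2)), not ((not q1 implies q1) iff q3).
not (not q3 or (q3 implies not q2)): α-rule — add not not q3, not (q3 implies not q2).
not (q3 implies not q2): α-rule — add q3, not not q2.
((not q1 implies q1) iff q3): β-rule — branch into (not q1 implies q1), q3  //  not (not q1 implies q1), not q3.
  branch 1 (add (not q1 implies q1), q3):
    (not q3 or (q3 implies not q2)): β-rule — branch into not q3  //  (q3 implies not q2).
      branch 1.1 (add not q3):
        × closes — contains both q3 and not q3.
      branch 1.2 (add (q3 implies not q2)):
        not ((not q1 implies q1) iff q3): β-rule — branch into (not q1 implies q1), not q3  //  not (not q1 implies q1), q3.
          branch 1.2.1 (add (not q1 implies q1), not q3):
            × closes — contains both q3 and not q3.
          branch 1.2.2 (add not (not q1 implies q1), q3):
            not (not q1 implies q1): α-rule — add not q1, not q1.
            (not q1 implies q1): β-rule — branch into not not q1  //  q1.
              branch 1.2.2.1 (add not not q1):
                × closes — contains both q1 and not q1.
              branch 1.2.2.2 (add q1):
                × closes — contains both q1 and not q1.
  branch 2 (add not (not q1 implies q1), not q3):
    × closes — contains both q3 and not q3.
All 5 branches close.
Every branch closed, so the negation is unsatisfiable and the formula is valid.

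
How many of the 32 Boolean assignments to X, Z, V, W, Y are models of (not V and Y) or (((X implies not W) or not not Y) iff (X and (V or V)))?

16

Initial set: {((not V and Y) or (((X implies not W) or not not Y) iff (X and (V or V))))}.
((not V and Y) or (((X implies not W) or not not Y) iff (X and (V or V)))): β-rule — branch into (not V and Y)  //  (((X implies not W) or not not Y) iff (X and (V or V))).
  branch 1 (add (not V and Y)):
    (not V and Y): α-rule — add not V, Y.
    ○ open, literals {V=F, Y=T}.
  branch 2 (add (((X implies not W) or not not Y) iff (X and (V or V)))):
    (((X implies not W) or not not Y) iff (X and (V or V))): β-rule — branch into ((X implies not W) or not not Y), (X and (V or V))  //  not ((X implies not W) or not not Y), not (X and (V or V)).
      branch 2.1 (add ((X implies not W) or not not Y), (X and (V or V))):
        (X and (V or V)): α-rule — add X, (V or V).
        ((X implies not W) or not not Y): β-rule — branch into (X implies not W)  //  not not Y.
          branch 2.1.1 (add (X implies not W)):
            (V or V): β-rule — branch into V  //  V.
              branch 2.1.1.1 (add V):
                (X implies not W): β-rule — branch into not X  //  not W.
                  branch 2.1.1.1.1 (add not X):
                    × closes — contains both X and not X.
                  branch 2.1.1.1.2 (add not W):
                    ○ open, literals {V=T, W=F, X=T}.
              branch 2.1.1.2 (add V):
                (X implies not W): β-rule — branch into not X  //  not W.
                  branch 2.1.1.2.1 (add not X):
                    × closes — contains both X and not X.
                  branch 2.1.1.2.2 (add not W):
                    ○ open, literals {V=T, W=F, X=T}.
          branch 2.1.2 (add not not Y):
            not not Y: drop double negation, giving Y.
            (V or V): β-rule — branch into V  //  V.
              branch 2.1.2.1 (add V):
                ○ open, literals {V=T, X=T, Y=T}.
              branch 2.1.2.2 (add V):
                ○ open, literals {V=T, X=T, Y=T}.
      branch 2.2 (add not ((X implies not W) or not not Y), not (X and (V or V))):
        not ((X implies not W) or not not Y): α-rule — add not (X implies not W), not not not Y.
        not (X implies not W): α-rule — add X, not not W.
        not not not Y: drop double negation, giving not Y.
        not (X and (V or V)): β-rule — branch into not X  //  not (V or V).
          branch 2.2.1 (add not X):
            × closes — contains both X and not X.
          branch 2.2.2 (add not (V or V)):
            not (V or V): α-rule — add not V, not V.
            ○ open, literals {V=F, W=T, X=T, Y=F}.
3 branches closed, 6 open.
Each open branch fixes some atoms; the unmentioned ones are free. Counting distinct full assignments: branch {V=F, Y=T} (X, Z, W) contributes 8 new; branch {V=T, W=F, X=T} (Z, Y) contributes 4 new; branch {V=T, W=F, X=T} (Z, Y) contributes 0 new; branch {V=T, X=T, Y=T} (Z, W) contributes 2 new; branch {V=T, X=T, Y=T} (Z, W) contributes 0 new; branch {V=F, W=T, X=T, Y=F} (Z) contributes 2 new. Total: 16.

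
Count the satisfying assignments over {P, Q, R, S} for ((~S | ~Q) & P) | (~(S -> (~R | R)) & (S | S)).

6

Initial set: {(((~S | ~Q) & P) | (~(S -> (~R | R)) & (S | S)))}.
(((~S | ~Q) & P) | (~(S -> (~R | R)) & (S | S))): β-rule — branch into ((~S | ~Q) & P)  //  (~(S -> (~R | R)) & (S | S)).
  branch 1 (add ((~S | ~Q) & P)):
    ((~S | ~Q) & P): α-rule — add (~S | ~Q), P.
    (~S | ~Q): β-rule — branch into ~S  //  ~Q.
      branch 1.1 (add ~S):
        ○ open, literals {P=true, S=false}.
      branch 1.2 (add ~Q):
        ○ open, literals {P=true, Q=false}.
  branch 2 (add (~(S -> (~R | R)) & (S | S))):
    (~(S -> (~R | R)) & (S | S)): α-rule — add ~(S -> (~R | R)), (S | S).
    ~(S -> (~R | R)): α-rule — add S, ~(~R | R).
    ~(~R | R): α-rule — add ~~R, ~R.
    × closes — contains both R and ~R.
1 branch closed, 2 open.
Each open branch fixes some atoms; the unmentioned ones are free. Counting distinct full assignments: branch {P=true, S=false} (Q, R) contributes 4 new; branch {P=true, Q=false} (R, S) contributes 2 new. Total: 6.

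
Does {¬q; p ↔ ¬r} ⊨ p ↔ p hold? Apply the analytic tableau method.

Yes

Initial set: {T ¬q; T (p ↔ ¬r); F (p ↔ p)}.
T (p ↔ ¬r): β-rule — branch into T p, T ¬r  //  F p, F ¬r.
  branch 1 (add T p, T ¬r):
    F (p ↔ p): β-rule — branch into T p, F p  //  F p, T p.
      branch 1.1 (add T p, F p):
        × closes — contains both p and ¬p.
      branch 1.2 (add F p, T p):
        × closes — contains both p and ¬p.
  branch 2 (add F p, F ¬r):
    F (p ↔ p): β-rule — branch into T p, F p  //  F p, T p.
      branch 2.1 (add T p, F p):
        × closes — contains both p and ¬p.
      branch 2.2 (add F p, T p):
        × closes — contains both p and ¬p.
All 4 branches close.
Every branch closed, so the premises entail the conclusion.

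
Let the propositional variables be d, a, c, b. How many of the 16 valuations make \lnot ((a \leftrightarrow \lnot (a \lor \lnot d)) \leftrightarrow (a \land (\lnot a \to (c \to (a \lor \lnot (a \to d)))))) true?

Initial set: {T \lnot ((a \leftrightarrow \lnot (a \lor \lnot d)) \leftrightarrow (a \land (\lnot a \to (c \to (a \lor \lnot (a \to d))))))}.
T \lnot ((a \leftrightarrow \lnot (a \lor \lnot d)) \leftrightarrow (a \land (\lnot a \to (c \to (a \lor \lnot (a \to d)))))): β-rule — branch into T (a \leftrightarrow \lnot (a \lor \lnot d)), F (a \land (\lnot a \to (c \to (a \lor \lnot (a \to d)))))  //  F (a \leftrightarrow \lnot (a \lor \lnot d)), T (a \land (\lnot a \to (c \to (a \lor \lnot (a \to d))))).
  branch 1 (add T (a \leftrightarrow \lnot (a \lor \lnot d)), F (a \land (\lnot a \to (c \to (a \lor \lnot (a \to d)))))):
    T (a \leftrightarrow \lnot (a \lor \lnot d)): β-rule — branch into T a, T \lnot (a \lor \lnot d)  //  F a, F \lnot (a \lor \lnot d).
      branch 1.1 (add T a, T \lnot (a \lor \lnot d)):
        T \lnot (a \lor \lnot d): α-rule — add F a, F \lnot d.
        × closes — contains both a and \lnot a.
      branch 1.2 (add F a, F \lnot (a \lor \lnot d)):
        F (a \land (\lnot a \to (c \to (a \lor \lnot (a \to d))))): β-rule — branch into F a  //  F (\lnot a \to (c \to (a \lor \lnot (a \to d)))).
          branch 1.2.1 (add F a):
            F \lnot (a \lor \lnot d): β-rule — branch into T a  //  T \lnot d.
              branch 1.2.1.1 (add T a):
                × closes — contains both a and \lnot a.
              branch 1.2.1.2 (add T \lnot d):
                ○ open, literals {a=0, d=0}.
          branch 1.2.2 (add F (\lnot a \to (c \to (a \lor \lnot (a \to d))))):
            F (\lnot a \to (c \to (a \lor \lnot (a \to d)))): α-rule — add T \lnot a, F (c \to (a \lor \lnot (a \to d))).
            F (c \to (a \lor \lnot (a \to d))): α-rule — add T c, F (a \lor \lnot (a \to d)).
            F (a \lor \lnot (a \to d)): α-rule — add F a, F \lnot (a \to d).
            F \lnot (a \lor \lnot d): β-rule — branch into T a  //  T \lnot d.
              branch 1.2.2.1 (add T a):
                × closes — contains both a and \lnot a.
              branch 1.2.2.2 (add T \lnot d):
                F \lnot (a \to d): β-rule — branch into F a  //  T d.
                  branch 1.2.2.2.1 (add F a):
                    ○ open, literals {a=0, c=1, d=0}.
                  branch 1.2.2.2.2 (add T d):
                    × closes — contains both d and \lnot d.
  branch 2 (add F (a \leftrightarrow \lnot (a \lor \lnot d)), T (a \land (\lnot a \to (c \to (a \lor \lnot (a \to d)))))):
    T (a \land (\lnot a \to (c \to (a \lor \lnot (a \to d))))): α-rule — add T a, T (\lnot a \to (c \to (a \lor \lnot (a \to d)))).
    F (a \leftrightarrow \lnot (a \lor \lnot d)): β-rule — branch into T a, F \lnot (a \lor \lnot d)  //  F a, T \lnot (a \lor \lnot d).
      branch 2.1 (add T a, F \lnot (a \lor \lnot d)):
        T (\lnot a \to (c \to (a \lor \lnot (a \to d)))): β-rule — branch into F \lnot a  //  T (c \to (a \lor \lnot (a \to d))).
          branch 2.1.1 (add F \lnot a):
            F \lnot (a \lor \lnot d): β-rule — branch into T a  //  T \lnot d.
              branch 2.1.1.1 (add T a):
                ○ open, literals {a=1}.
              branch 2.1.1.2 (add T \lnot d):
                ○ open, literals {a=1, d=0}.
          branch 2.1.2 (add T (c \to (a \lor \lnot (a \to d)))):
            F \lnot (a \lor \lnot d): β-rule — branch into T a  //  T \lnot d.
              branch 2.1.2.1 (add T a):
                T (c \to (a \lor \lnot (a \to d))): β-rule — branch into F c  //  T (a \lor \lnot (a \to d)).
                  branch 2.1.2.1.1 (add F c):
                    ○ open, literals {a=1, c=0}.
                  branch 2.1.2.1.2 (add T (a \lor \lnot (a \to d))):
                    T (a \lor \lnot (a \to d)): β-rule — branch into T a  //  T \lnot (a \to d).
                      branch 2.1.2.1.2.1 (add T a):
                        ○ open, literals {a=1}.
                      branch 2.1.2.1.2.2 (add T \lnot (a \to d)):
                        T \lnot (a \to d): α-rule — add T a, F d.
                        ○ open, literals {a=1, d=0}.
              branch 2.1.2.2 (add T \lnot d):
                T (c \to (a \lor \lnot (a \to d))): β-rule — branch into F c  //  T (a \lor \lnot (a \to d)).
                  branch 2.1.2.2.1 (add F c):
                    ○ open, literals {a=1, c=0, d=0}.
                  branch 2.1.2.2.2 (add T (a \lor \lnot (a \to d))):
                    T (a \lor \lnot (a \to d)): β-rule — branch into T a  //  T \lnot (a \to d).
                      branch 2.1.2.2.2.1 (add T a):
                        ○ open, literals {a=1, d=0}.
                      branch 2.1.2.2.2.2 (add T \lnot (a \to d)):
                        T \lnot (a \to d): α-rule — add T a, F d.
                        ○ open, literals {a=1, d=0}.
      branch 2.2 (add F a, T \lnot (a \lor \lnot d)):
        × closes — contains both a and \lnot a.
5 branches closed, 10 open.
Each open branch fixes some atoms; the unmentioned ones are free. Counting distinct full assignments: branch {a=0, d=0} (c, b) contributes 4 new; branch {a=0, c=1, d=0} (b) contributes 0 new; branch {a=1} (d, c, b) contributes 8 new; branch {a=1, d=0} (c, b) contributes 0 new; branch {a=1, c=0} (d, b) contributes 0 new; branch {a=1} (d, c, b) contributes 0 new; branch {a=1, d=0} (c, b) contributes 0 new; branch {a=1, c=0, d=0} (b) contributes 0 new; branch {a=1, d=0} (c, b) contributes 0 new; branch {a=1, d=0} (c, b) contributes 0 new. Total: 12.

12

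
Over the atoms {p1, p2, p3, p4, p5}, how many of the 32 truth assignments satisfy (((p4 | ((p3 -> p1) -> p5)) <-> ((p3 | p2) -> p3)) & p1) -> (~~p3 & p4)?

26

Initial set: {((((p4 | ((p3 -> p1) -> p5)) <-> ((p3 | p2) -> p3)) & p1) -> (~~p3 & p4))}.
((((p4 | ((p3 -> p1) -> p5)) <-> ((p3 | p2) -> p3)) & p1) -> (~~p3 & p4)): β-rule — branch into ~(((p4 | ((p3 -> p1) -> p5)) <-> ((p3 | p2) -> p3)) & p1)  //  (~~p3 & p4).
  branch 1 (add ~(((p4 | ((p3 -> p1) -> p5)) <-> ((p3 | p2) -> p3)) & p1)):
    ~(((p4 | ((p3 -> p1) -> p5)) <-> ((p3 | p2) -> p3)) & p1): β-rule — branch into ~((p4 | ((p3 -> p1) -> p5)) <-> ((p3 | p2) -> p3))  //  ~p1.
      branch 1.1 (add ~((p4 | ((p3 -> p1) -> p5)) <-> ((p3 | p2) -> p3))):
        ~((p4 | ((p3 -> p1) -> p5)) <-> ((p3 | p2) -> p3)): β-rule — branch into (p4 | ((p3 -> p1) -> p5)), ~((p3 | p2) -> p3)  //  ~(p4 | ((p3 -> p1) -> p5)), ((p3 | p2) -> p3).
          branch 1.1.1 (add (p4 | ((p3 -> p1) -> p5)), ~((p3 | p2) -> p3)):
            ~((p3 | p2) -> p3): α-rule — add (p3 | p2), ~p3.
            (p4 | ((p3 -> p1) -> p5)): β-rule — branch into p4  //  ((p3 -> p1) -> p5).
              branch 1.1.1.1 (add p4):
                (p3 | p2): β-rule — branch into p3  //  p2.
                  branch 1.1.1.1.1 (add p3):
                    × closes — contains both p3 and ~p3.
                  branch 1.1.1.1.2 (add p2):
                    ○ open, literals {p2=true, p3=false, p4=true}.
              branch 1.1.1.2 (add ((p3 -> p1) -> p5)):
                (p3 | p2): β-rule — branch into p3  //  p2.
                  branch 1.1.1.2.1 (add p3):
                    × closes — contains both p3 and ~p3.
                  branch 1.1.1.2.2 (add p2):
                    ((p3 -> p1) -> p5): β-rule — branch into ~(p3 -> p1)  //  p5.
                      branch 1.1.1.2.2.1 (add ~(p3 -> p1)):
                        ~(p3 -> p1): α-rule — add p3, ~p1.
                        × closes — contains both p3 and ~p3.
                      branch 1.1.1.2.2.2 (add p5):
                        ○ open, literals {p2=true, p3=false, p5=true}.
          branch 1.1.2 (add ~(p4 | ((p3 -> p1) -> p5)), ((p3 | p2) -> p3)):
            ~(p4 | ((p3 -> p1) -> p5)): α-rule — add ~p4, ~((p3 -> p1) -> p5).
            ~((p3 -> p1) -> p5): α-rule — add (p3 -> p1), ~p5.
            ((p3 | p2) -> p3): β-rule — branch into ~(p3 | p2)  //  p3.
              branch 1.1.2.1 (add ~(p3 | p2)):
                ~(p3 | p2): α-rule — add ~p3, ~p2.
                (p3 -> p1): β-rule — branch into ~p3  //  p1.
                  branch 1.1.2.1.1 (add ~p3):
                    ○ open, literals {p2=false, p3=false, p4=false, p5=false}.
                  branch 1.1.2.1.2 (add p1):
                    ○ open, literals {p1=true, p2=false, p3=false, p4=false, p5=false}.
              branch 1.1.2.2 (add p3):
                (p3 -> p1): β-rule — branch into ~p3  //  p1.
                  branch 1.1.2.2.1 (add ~p3):
                    × closes — contains both p3 and ~p3.
                  branch 1.1.2.2.2 (add p1):
                    ○ open, literals {p1=true, p3=true, p4=false, p5=false}.
      branch 1.2 (add ~p1):
        ○ open, literals {p1=false}.
  branch 2 (add (~~p3 & p4)):
    (~~p3 & p4): α-rule — add ~~p3, p4.
    ~~p3: drop double negation, giving p3.
    ○ open, literals {p3=true, p4=true}.
4 branches closed, 7 open.
Each open branch fixes some atoms; the unmentioned ones are free. Counting distinct full assignments: branch {p2=true, p3=false, p4=true} (p1, p5) contributes 4 new; branch {p2=true, p3=false, p5=true} (p1, p4) contributes 2 new; branch {p2=false, p3=false, p4=false, p5=false} (p1) contributes 2 new; branch {p1=true, p2=false, p3=false, p4=false, p5=false} (none free) contributes 0 new; branch {p1=true, p3=true, p4=false, p5=false} (p2) contributes 2 new; branch {p1=false} (p2, p3, p4, p5) contributes 12 new; branch {p3=true, p4=true} (p1, p2, p5) contributes 4 new. Total: 26.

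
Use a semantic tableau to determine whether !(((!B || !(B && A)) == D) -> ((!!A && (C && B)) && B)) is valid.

Not valid

Assume the negation and expand:
Initial set: {!!(((!B || !(B && A)) == D) -> ((!!A && (C && B)) && B))}.
!!(((!B || !(B && A)) == D) -> ((!!A && (C && B)) && B)): β-rule — branch into !((!B || !(B && A)) == D)  //  ((!!A && (C && B)) && B).
  branch 1 (add !((!B || !(B && A)) == D)):
    !((!B || !(B && A)) == D): β-rule — branch into (!B || !(B && A)), !D  //  !(!B || !(B && A)), D.
      branch 1.1 (add (!B || !(B && A)), !D):
        (!B || !(B && A)): β-rule — branch into !B  //  !(B && A).
          branch 1.1.1 (add !B):
            ○ open, literals {B=false, D=false}.
          branch 1.1.2 (add !(B && A)):
            !(B && A): β-rule — branch into !B  //  !A.
              branch 1.1.2.1 (add !B):
                ○ open, literals {B=false, D=false}.
              branch 1.1.2.2 (add !A):
                ○ open, literals {A=false, D=false}.
      branch 1.2 (add !(!B || !(B && A)), D):
        !(!B || !(B && A)): α-rule — add !!B, !!(B && A).
        !!(B && A): α-rule — add B, A.
        ○ open, literals {A=true, B=true, D=true}.
  branch 2 (add ((!!A && (C && B)) && B)):
    ((!!A && (C && B)) && B): α-rule — add (!!A && (C && B)), B.
    (!!A && (C && B)): α-rule — add !!A, (C && B).
    !!A: drop double negation, giving A.
    (C && B): α-rule — add C, B.
    ○ open, literals {A=true, B=true, C=true}.
0 branches closed, 5 open.
An open branch gives a countermodel: B=false, D=false (unmentioned atoms arbitrary); under it the original formula is false.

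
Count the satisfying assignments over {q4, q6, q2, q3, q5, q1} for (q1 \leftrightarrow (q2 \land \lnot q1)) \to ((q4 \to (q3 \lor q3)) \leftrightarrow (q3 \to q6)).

56

Initial set: {T ((q1 \leftrightarrow (q2 \land \lnot q1)) \to ((q4 \to (q3 \lor q3)) \leftrightarrow (q3 \to q6)))}.
T ((q1 \leftrightarrow (q2 \land \lnot q1)) \to ((q4 \to (q3 \lor q3)) \leftrightarrow (q3 \to q6))): β-rule — branch into F (q1 \leftrightarrow (q2 \land \lnot q1))  //  T ((q4 \to (q3 \lor q3)) \leftrightarrow (q3 \to q6)).
  branch 1 (add F (q1 \leftrightarrow (q2 \land \lnot q1))):
    F (q1 \leftrightarrow (q2 \land \lnot q1)): β-rule — branch into T q1, F (q2 \land \lnot q1)  //  F q1, T (q2 \land \lnot q1).
      branch 1.1 (add T q1, F (q2 \land \lnot q1)):
        F (q2 \land \lnot q1): β-rule — branch into F q2  //  F \lnot q1.
          branch 1.1.1 (add F q2):
            ○ open, literals {q1=1, q2=0}.
          branch 1.1.2 (add F \lnot q1):
            ○ open, literals {q1=1}.
      branch 1.2 (add F q1, T (q2 \land \lnot q1)):
        T (q2 \land \lnot q1): α-rule — add T q2, T \lnot q1.
        ○ open, literals {q1=0, q2=1}.
  branch 2 (add T ((q4 \to (q3 \lor q3)) \leftrightarrow (q3 \to q6))):
    T ((q4 \to (q3 \lor q3)) \leftrightarrow (q3 \to q6)): β-rule — branch into T (q4 \to (q3 \lor q3)), T (q3 \to q6)  //  F (q4 \to (q3 \lor q3)), F (q3 \to q6).
      branch 2.1 (add T (q4 \to (q3 \lor q3)), T (q3 \to q6)):
        T (q4 \to (q3 \lor q3)): β-rule — branch into F q4  //  T (q3 \lor q3).
          branch 2.1.1 (add F q4):
            T (q3 \to q6): β-rule — branch into F q3  //  T q6.
              branch 2.1.1.1 (add F q3):
                ○ open, literals {q3=0, q4=0}.
              branch 2.1.1.2 (add T q6):
                ○ open, literals {q4=0, q6=1}.
          branch 2.1.2 (add T (q3 \lor q3)):
            T (q3 \to q6): β-rule — branch into F q3  //  T q6.
              branch 2.1.2.1 (add F q3):
                T (q3 \lor q3): β-rule — branch into T q3  //  T q3.
                  branch 2.1.2.1.1 (add T q3):
                    × closes — contains both q3 and \lnot q3.
                  branch 2.1.2.1.2 (add T q3):
                    × closes — contains both q3 and \lnot q3.
              branch 2.1.2.2 (add T q6):
                T (q3 \lor q3): β-rule — branch into T q3  //  T q3.
                  branch 2.1.2.2.1 (add T q3):
                    ○ open, literals {q3=1, q6=1}.
                  branch 2.1.2.2.2 (add T q3):
                    ○ open, literals {q3=1, q6=1}.
      branch 2.2 (add F (q4 \to (q3 \lor q3)), F (q3 \to q6)):
        F (q4 \to (q3 \lor q3)): α-rule — add T q4, F (q3 \lor q3).
        F (q3 \to q6): α-rule — add T q3, F q6.
        F (q3 \lor q3): α-rule — add F q3, F q3.
        × closes — contains both q3 and \lnot q3.
3 branches closed, 7 open.
Each open branch fixes some atoms; the unmentioned ones are free. Counting distinct full assignments: branch {q1=1, q2=0} (q4, q6, q3, q5) contributes 16 new; branch {q1=1} (q4, q6, q2, q3, q5) contributes 16 new; branch {q1=0, q2=1} (q4, q6, q3, q5) contributes 16 new; branch {q3=0, q4=0} (q6, q2, q5, q1) contributes 4 new; branch {q4=0, q6=1} (q2, q3, q5, q1) contributes 2 new; branch {q3=1, q6=1} (q4, q2, q5, q1) contributes 2 new; branch {q3=1, q6=1} (q4, q2, q5, q1) contributes 0 new. Total: 56.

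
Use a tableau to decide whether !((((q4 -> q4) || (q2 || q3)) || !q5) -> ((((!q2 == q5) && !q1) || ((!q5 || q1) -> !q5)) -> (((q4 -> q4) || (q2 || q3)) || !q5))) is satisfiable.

Initial set: {T !((((q4 -> q4) || (q2 || q3)) || !q5) -> ((((!q2 == q5) && !q1) || ((!q5 || q1) -> !q5)) -> (((q4 -> q4) || (q2 || q3)) || !q5)))}.
T !((((q4 -> q4) || (q2 || q3)) || !q5) -> ((((!q2 == q5) && !q1) || ((!q5 || q1) -> !q5)) -> (((q4 -> q4) || (q2 || q3)) || !q5))): α-rule — add T (((q4 -> q4) || (q2 || q3)) || !q5), F ((((!q2 == q5) && !q1) || ((!q5 || q1) -> !q5)) -> (((q4 -> q4) || (q2 || q3)) || !q5)).
F ((((!q2 == q5) && !q1) || ((!q5 || q1) -> !q5)) -> (((q4 -> q4) || (q2 || q3)) || !q5)): α-rule — add T (((!q2 == q5) && !q1) || ((!q5 || q1) -> !q5)), F (((q4 -> q4) || (q2 || q3)) || !q5).
F (((q4 -> q4) || (q2 || q3)) || !q5): α-rule — add F ((q4 -> q4) || (q2 || q3)), F !q5.
F ((q4 -> q4) || (q2 || q3)): α-rule — add F (q4 -> q4), F (q2 || q3).
F (q4 -> q4): α-rule — add T q4, F q4.
× closes — contains both q4 and !q4.
All 1 branch closes.
Every branch closed; the formula is unsatisfiable.

Unsatisfiable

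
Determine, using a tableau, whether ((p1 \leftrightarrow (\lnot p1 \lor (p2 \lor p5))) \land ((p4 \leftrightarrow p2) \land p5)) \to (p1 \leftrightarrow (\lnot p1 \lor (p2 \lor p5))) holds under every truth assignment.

Valid

Assume the negation and expand:
Initial set: {\lnot (((p1 \leftrightarrow (\lnot p1 \lor (p2 \lor p5))) \land ((p4 \leftrightarrow p2) \land p5)) \to (p1 \leftrightarrow (\lnot p1 \lor (p2 \lor p5))))}.
\lnot (((p1 \leftrightarrow (\lnot p1 \lor (p2 \lor p5))) \land ((p4 \leftrightarrow p2) \land p5)) \to (p1 \leftrightarrow (\lnot p1 \lor (p2 \lor p5)))): α-rule — add ((p1 \leftrightarrow (\lnot p1 \lor (p2 \lor p5))) \land ((p4 \leftrightarrow p2) \land p5)), \lnot (p1 \leftrightarrow (\lnot p1 \lor (p2 \lor p5))).
((p1 \leftrightarrow (\lnot p1 \lor (p2 \lor p5))) \land ((p4 \leftrightarrow p2) \land p5)): α-rule — add (p1 \leftrightarrow (\lnot p1 \lor (p2 \lor p5))), ((p4 \leftrightarrow p2) \land p5).
((p4 \leftrightarrow p2) \land p5): α-rule — add (p4 \leftrightarrow p2), p5.
\lnot (p1 \leftrightarrow (\lnot p1 \lor (p2 \lor p5))): β-rule — branch into p1, \lnot (\lnot p1 \lor (p2 \lor p5))  //  \lnot p1, (\lnot p1 \lor (p2 \lor p5)).
  branch 1 (add p1, \lnot (\lnot p1 \lor (p2 \lor p5))):
    \lnot (\lnot p1 \lor (p2 \lor p5)): α-rule — add \lnot \lnot p1, \lnot (p2 \lor p5).
    \lnot (p2 \lor p5): α-rule — add \lnot p2, \lnot p5.
    × closes — contains both p5 and \lnot p5.
  branch 2 (add \lnot p1, (\lnot p1 \lor (p2 \lor p5))):
    (p1 \leftrightarrow (\lnot p1 \lor (p2 \lor p5))): β-rule — branch into p1, (\lnot p1 \lor (p2 \lor p5))  //  \lnot p1, \lnot (\lnot p1 \lor (p2 \lor p5)).
      branch 2.1 (add p1, (\lnot p1 \lor (p2 \lor p5))):
        × closes — contains both p1 and \lnot p1.
      branch 2.2 (add \lnot p1, \lnot (\lnot p1 \lor (p2 \lor p5))):
        \lnot (\lnot p1 \lor (p2 \lor p5)): α-rule — add \lnot \lnot p1, \lnot (p2 \lor p5).
        × closes — contains both p1 and \lnot p1.
All 3 branches close.
Every branch closed, so the negation is unsatisfiable and the formula is valid.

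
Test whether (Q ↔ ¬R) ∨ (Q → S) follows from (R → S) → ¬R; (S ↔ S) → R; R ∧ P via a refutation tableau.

Initial set: {T ((R → S) → ¬R); T ((S ↔ S) → R); T (R ∧ P); F ((Q ↔ ¬R) ∨ (Q → S))}.
T (R ∧ P): α-rule — add T R, T P.
F ((Q ↔ ¬R) ∨ (Q → S)): α-rule — add F (Q ↔ ¬R), F (Q → S).
F (Q → S): α-rule — add T Q, F S.
T ((R → S) → ¬R): β-rule — branch into F (R → S)  //  T ¬R.
  branch 1 (add F (R → S)):
    F (R → S): α-rule — add T R, F S.
    T ((S ↔ S) → R): β-rule — branch into F (S ↔ S)  //  T R.
      branch 1.1 (add F (S ↔ S)):
        F (Q ↔ ¬R): β-rule — branch into T Q, F ¬R  //  F Q, T ¬R.
          branch 1.1.1 (add T Q, F ¬R):
            F (S ↔ S): β-rule — branch into T S, F S  //  F S, T S.
              branch 1.1.1.1 (add T S, F S):
                × closes — contains both S and ¬S.
              branch 1.1.1.2 (add F S, T S):
                × closes — contains both S and ¬S.
          branch 1.1.2 (add F Q, T ¬R):
            × closes — contains both Q and ¬Q.
      branch 1.2 (add T R):
        F (Q ↔ ¬R): β-rule — branch into T Q, F ¬R  //  F Q, T ¬R.
          branch 1.2.1 (add T Q, F ¬R):
            ○ open, literals {P=1, Q=1, R=1, S=0}.
          branch 1.2.2 (add F Q, T ¬R):
            × closes — contains both Q and ¬Q.
  branch 2 (add T ¬R):
    × closes — contains both R and ¬R.
5 branches closed, 1 open.
An open branch gives a countermodel: P=1, Q=1, R=1, S=0 (unmentioned atoms arbitrary); the premises hold there but the conclusion fails.

No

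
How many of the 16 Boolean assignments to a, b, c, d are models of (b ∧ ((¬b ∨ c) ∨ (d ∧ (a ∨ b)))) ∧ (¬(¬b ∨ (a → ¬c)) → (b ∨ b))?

6

Initial set: {((b ∧ ((¬b ∨ c) ∨ (d ∧ (a ∨ b)))) ∧ (¬(¬b ∨ (a → ¬c)) → (b ∨ b)))}.
((b ∧ ((¬b ∨ c) ∨ (d ∧ (a ∨ b)))) ∧ (¬(¬b ∨ (a → ¬c)) → (b ∨ b))): α-rule — add (b ∧ ((¬b ∨ c) ∨ (d ∧ (a ∨ b)))), (¬(¬b ∨ (a → ¬c)) → (b ∨ b)).
(b ∧ ((¬b ∨ c) ∨ (d ∧ (a ∨ b)))): α-rule — add b, ((¬b ∨ c) ∨ (d ∧ (a ∨ b))).
(¬(¬b ∨ (a → ¬c)) → (b ∨ b)): β-rule — branch into ¬¬(¬b ∨ (a → ¬c))  //  (b ∨ b).
  branch 1 (add ¬¬(¬b ∨ (a → ¬c))):
    ((¬b ∨ c) ∨ (d ∧ (a ∨ b))): β-rule — branch into (¬b ∨ c)  //  (d ∧ (a ∨ b)).
      branch 1.1 (add (¬b ∨ c)):
        ¬¬(¬b ∨ (a → ¬c)): β-rule — branch into ¬b  //  (a → ¬c).
          branch 1.1.1 (add ¬b):
            × closes — contains both b and ¬b.
          branch 1.1.2 (add (a → ¬c)):
            (¬b ∨ c): β-rule — branch into ¬b  //  c.
              branch 1.1.2.1 (add ¬b):
                × closes — contains both b and ¬b.
              branch 1.1.2.2 (add c):
                (a → ¬c): β-rule — branch into ¬a  //  ¬c.
                  branch 1.1.2.2.1 (add ¬a):
                    ○ open, literals {a=false, b=true, c=true}.
                  branch 1.1.2.2.2 (add ¬c):
                    × closes — contains both c and ¬c.
      branch 1.2 (add (d ∧ (a ∨ b))):
        (d ∧ (a ∨ b)): α-rule — add d, (a ∨ b).
        ¬¬(¬b ∨ (a → ¬c)): β-rule — branch into ¬b  //  (a → ¬c).
          branch 1.2.1 (add ¬b):
            × closes — contains both b and ¬b.
          branch 1.2.2 (add (a → ¬c)):
            (a ∨ b): β-rule — branch into a  //  b.
              branch 1.2.2.1 (add a):
                (a → ¬c): β-rule — branch into ¬a  //  ¬c.
                  branch 1.2.2.1.1 (add ¬a):
                    × closes — contains both a and ¬a.
                  branch 1.2.2.1.2 (add ¬c):
                    ○ open, literals {a=true, b=true, c=false, d=true}.
              branch 1.2.2.2 (add b):
                (a → ¬c): β-rule — branch into ¬a  //  ¬c.
                  branch 1.2.2.2.1 (add ¬a):
                    ○ open, literals {a=false, b=true, d=true}.
                  branch 1.2.2.2.2 (add ¬c):
                    ○ open, literals {b=true, c=false, d=true}.
  branch 2 (add (b ∨ b)):
    ((¬b ∨ c) ∨ (d ∧ (a ∨ b))): β-rule — branch into (¬b ∨ c)  //  (d ∧ (a ∨ b)).
      branch 2.1 (add (¬b ∨ c)):
        (b ∨ b): β-rule — branch into b  //  b.
          branch 2.1.1 (add b):
            (¬b ∨ c): β-rule — branch into ¬b  //  c.
              branch 2.1.1.1 (add ¬b):
                × closes — contains both b and ¬b.
              branch 2.1.1.2 (add c):
                ○ open, literals {b=true, c=true}.
          branch 2.1.2 (add b):
            (¬b ∨ c): β-rule — branch into ¬b  //  c.
              branch 2.1.2.1 (add ¬b):
                × closes — contains both b and ¬b.
              branch 2.1.2.2 (add c):
                ○ open, literals {b=true, c=true}.
      branch 2.2 (add (d ∧ (a ∨ b))):
        (d ∧ (a ∨ b)): α-rule — add d, (a ∨ b).
        (b ∨ b): β-rule — branch into b  //  b.
          branch 2.2.1 (add b):
            (a ∨ b): β-rule — branch into a  //  b.
              branch 2.2.1.1 (add a):
                ○ open, literals {a=true, b=true, d=true}.
              branch 2.2.1.2 (add b):
                ○ open, literals {b=true, d=true}.
          branch 2.2.2 (add b):
            (a ∨ b): β-rule — branch into a  //  b.
              branch 2.2.2.1 (add a):
                ○ open, literals {a=true, b=true, d=true}.
              branch 2.2.2.2 (add b):
                ○ open, literals {b=true, d=true}.
7 branches closed, 10 open.
Each open branch fixes some atoms; the unmentioned ones are free. Counting distinct full assignments: branch {a=false, b=true, c=true} (d) contributes 2 new; branch {a=true, b=true, c=false, d=true} (none free) contributes 1 new; branch {a=false, b=true, d=true} (c) contributes 1 new; branch {b=true, c=false, d=true} (a) contributes 0 new; branch {b=true, c=true} (a, d) contributes 2 new; branch {b=true, c=true} (a, d) contributes 0 new; branch {a=true, b=true, d=true} (c) contributes 0 new; branch {b=true, d=true} (a, c) contributes 0 new; branch {a=true, b=true, d=true} (c) contributes 0 new; branch {b=true, d=true} (a, c) contributes 0 new. Total: 6.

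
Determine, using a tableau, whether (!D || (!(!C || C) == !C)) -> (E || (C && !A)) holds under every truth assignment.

Assume the negation and expand:
Initial set: {!((!D || (!(!C || C) == !C)) -> (E || (C && !A)))}.
!((!D || (!(!C || C) == !C)) -> (E || (C && !A))): α-rule — add (!D || (!(!C || C) == !C)), !(E || (C && !A)).
!(E || (C && !A)): α-rule — add !E, !(C && !A).
(!D || (!(!C || C) == !C)): β-rule — branch into !D  //  (!(!C || C) == !C).
  branch 1 (add !D):
    !(C && !A): β-rule — branch into !C  //  !!A.
      branch 1.1 (add !C):
        ○ open, literals {C=false, D=false, E=false}.
      branch 1.2 (add !!A):
        ○ open, literals {A=true, D=false, E=false}.
  branch 2 (add (!(!C || C) == !C)):
    !(C && !A): β-rule — branch into !C  //  !!A.
      branch 2.1 (add !C):
        (!(!C || C) == !C): β-rule — branch into !(!C || C), !C  //  !!(!C || C), !!C.
          branch 2.1.1 (add !(!C || C), !C):
            !(!C || C): α-rule — add !!C, !C.
            × closes — contains both C and !C.
          branch 2.1.2 (add !!(!C || C), !!C):
            × closes — contains both C and !C.
      branch 2.2 (add !!A):
        (!(!C || C) == !C): β-rule — branch into !(!C || C), !C  //  !!(!C || C), !!C.
          branch 2.2.1 (add !(!C || C), !C):
            !(!C || C): α-rule — add !!C, !C.
            × closes — contains both C and !C.
          branch 2.2.2 (add !!(!C || C), !!C):
            !!(!C || C): β-rule — branch into !C  //  C.
              branch 2.2.2.1 (add !C):
                × closes — contains both C and !C.
              branch 2.2.2.2 (add C):
                ○ open, literals {A=true, C=true, E=false}.
4 branches closed, 3 open.
An open branch gives a countermodel: C=false, D=false, E=false (unmentioned atoms arbitrary); under it the original formula is false.

Not valid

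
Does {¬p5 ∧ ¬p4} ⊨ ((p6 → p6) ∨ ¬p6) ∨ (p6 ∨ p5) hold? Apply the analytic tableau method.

Initial set: {(¬p5 ∧ ¬p4); ¬(((p6 → p6) ∨ ¬p6) ∨ (p6 ∨ p5))}.
(¬p5 ∧ ¬p4): α-rule — add ¬p5, ¬p4.
¬(((p6 → p6) ∨ ¬p6) ∨ (p6 ∨ p5)): α-rule — add ¬((p6 → p6) ∨ ¬p6), ¬(p6 ∨ p5).
¬((p6 → p6) ∨ ¬p6): α-rule — add ¬(p6 → p6), ¬¬p6.
¬(p6 ∨ p5): α-rule — add ¬p6, ¬p5.
× closes — contains both p6 and ¬p6.
All 1 branch closes.
Every branch closed, so the premises entail the conclusion.

Yes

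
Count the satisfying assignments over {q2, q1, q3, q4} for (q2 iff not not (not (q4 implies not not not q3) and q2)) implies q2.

8

Initial set: {((q2 iff not not (not (q4 implies not not not q3) and q2)) implies q2)}.
((q2 iff not not (not (q4 implies not not not q3) and q2)) implies q2): β-rule — branch into not (q2 iff not not (not (q4 implies not not not q3) and q2))  //  q2.
  branch 1 (add not (q2 iff not not (not (q4 implies not not not q3) and q2))):
    not (q2 iff not not (not (q4 implies not not not q3) and q2)): β-rule — branch into q2, not not not (not (q4 implies not not not q3) and q2)  //  not q2, not not (not (q4 implies not not not q3) and q2).
      branch 1.1 (add q2, not not not (not (q4 implies not not not q3) and q2)):
        not not not (not (q4 implies not not not q3) and q2): drop double negation, giving not (not (q4 implies not not not q3) and q2).
        not (not (q4 implies not not not q3) and q2): β-rule — branch into not not (q4 implies not not not q3)  //  not q2.
          branch 1.1.1 (add not not (q4 implies not not not q3)):
            not not (q4 implies not not not q3): β-rule — branch into not q4  //  not not not q3.
              branch 1.1.1.1 (add not q4):
                ○ open, literals {q2=T, q4=F}.
              branch 1.1.1.2 (add not not not q3):
                not not not q3: drop double negation, giving not q3.
                ○ open, literals {q2=T, q3=F}.
          branch 1.1.2 (add not q2):
            × closes — contains both q2 and not q2.
      branch 1.2 (add not q2, not not (not (q4 implies not not not q3) and q2)):
        not not (not (q4 implies not not not q3) and q2): drop double negation, giving (not (q4 implies not not not q3) and q2).
        (not (q4 implies not not not q3) and q2): α-rule — add not (q4 implies not not not q3), q2.
        × closes — contains both q2 and not q2.
  branch 2 (add q2):
    ○ open, literals {q2=T}.
2 branches closed, 3 open.
Each open branch fixes some atoms; the unmentioned ones are free. Counting distinct full assignments: branch {q2=T, q4=F} (q1, q3) contributes 4 new; branch {q2=T, q3=F} (q1, q4) contributes 2 new; branch {q2=T} (q1, q3, q4) contributes 2 new. Total: 8.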